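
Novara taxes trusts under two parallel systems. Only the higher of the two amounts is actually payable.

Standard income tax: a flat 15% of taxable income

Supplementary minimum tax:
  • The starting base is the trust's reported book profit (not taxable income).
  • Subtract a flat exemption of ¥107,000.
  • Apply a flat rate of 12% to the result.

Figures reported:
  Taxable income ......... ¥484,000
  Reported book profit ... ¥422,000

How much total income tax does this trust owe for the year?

¥72,600

Supplementary minimum tax:
  Base (reported book profit): ¥422,000
  Less exemption ¥107,000 → base ¥315,000
  ¥315,000 × 12% = ¥37,800

Standard income tax:
  ¥484,000 × 15% = ¥72,600

¥72,600 > ¥37,800, so the standard income tax governs.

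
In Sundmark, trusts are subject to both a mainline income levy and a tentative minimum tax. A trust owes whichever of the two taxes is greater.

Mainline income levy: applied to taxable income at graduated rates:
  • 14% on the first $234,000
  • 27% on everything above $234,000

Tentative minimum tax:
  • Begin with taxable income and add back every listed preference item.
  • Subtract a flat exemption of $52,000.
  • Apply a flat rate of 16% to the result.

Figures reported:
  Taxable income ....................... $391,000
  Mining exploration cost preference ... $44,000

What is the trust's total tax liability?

Tentative minimum tax:
  Adjusted income: $391,000 + $44,000 = $435,000
  Less exemption $52,000 → base $383,000
  $383,000 × 16% = $61,280

Mainline income levy:
  $234,000 × 14% = $32,760
  $157,000 × 27% = $42,390
  → $75,150

$75,150 > $61,280, so the mainline income levy governs.

$75,150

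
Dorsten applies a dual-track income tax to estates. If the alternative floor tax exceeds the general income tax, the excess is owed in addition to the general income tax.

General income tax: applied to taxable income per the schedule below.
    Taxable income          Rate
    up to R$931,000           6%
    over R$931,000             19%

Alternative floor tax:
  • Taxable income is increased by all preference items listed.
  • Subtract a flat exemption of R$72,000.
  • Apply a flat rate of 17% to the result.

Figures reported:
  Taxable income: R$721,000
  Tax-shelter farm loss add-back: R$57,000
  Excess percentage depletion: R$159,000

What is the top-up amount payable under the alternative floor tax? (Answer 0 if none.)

R$103,790

General income tax:
  R$721,000 × 6% = R$43,260

Alternative floor tax:
  Adjusted income: R$721,000 + R$57,000 + R$159,000 = R$937,000
  Less exemption R$72,000 → base R$865,000
  R$865,000 × 17% = R$147,050

Excess of alternative floor tax over general income tax: R$147,050 − R$43,260 = R$103,790.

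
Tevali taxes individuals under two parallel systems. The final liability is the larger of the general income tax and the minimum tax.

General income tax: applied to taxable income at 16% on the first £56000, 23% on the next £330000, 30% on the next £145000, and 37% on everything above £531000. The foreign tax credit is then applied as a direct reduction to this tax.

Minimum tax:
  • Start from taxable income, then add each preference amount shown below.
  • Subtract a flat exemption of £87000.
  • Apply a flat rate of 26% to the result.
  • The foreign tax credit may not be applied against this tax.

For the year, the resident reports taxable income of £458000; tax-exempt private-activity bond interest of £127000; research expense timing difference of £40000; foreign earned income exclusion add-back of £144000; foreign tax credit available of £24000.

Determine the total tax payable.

£177320

General income tax:
  £56000 × 16% = £8960
  £330000 × 23% = £75900
  £72000 × 30% = £21600
  → £106460
  Less foreign tax credit £24000 → £82460

Minimum tax:
  Adjusted income: £458000 + £127000 + £40000 + £144000 = £769000
  Less exemption £87000 → base £682000
  £682000 × 26% = £177320

£177320 > £82460, so the minimum tax is the binding amount.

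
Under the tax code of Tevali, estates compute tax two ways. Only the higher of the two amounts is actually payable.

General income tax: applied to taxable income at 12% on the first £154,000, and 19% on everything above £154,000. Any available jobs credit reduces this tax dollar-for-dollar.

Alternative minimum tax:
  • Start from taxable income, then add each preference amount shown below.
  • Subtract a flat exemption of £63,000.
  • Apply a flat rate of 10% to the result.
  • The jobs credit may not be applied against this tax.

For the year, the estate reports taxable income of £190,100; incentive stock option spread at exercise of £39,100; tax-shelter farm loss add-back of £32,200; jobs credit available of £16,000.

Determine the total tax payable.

£19,840

General income tax:
  £154,000 × 12% = £18,480
  £36,100 × 19% = £6,859
  → £25,339
  Less jobs credit £16,000 → £9,339

Alternative minimum tax:
  Adjusted income: £190,100 + £39,100 + £32,200 = £261,400
  Less exemption £63,000 → base £198,400
  £198,400 × 10% = £19,840

£19,840 > £9,339, so the alternative minimum tax is the binding amount.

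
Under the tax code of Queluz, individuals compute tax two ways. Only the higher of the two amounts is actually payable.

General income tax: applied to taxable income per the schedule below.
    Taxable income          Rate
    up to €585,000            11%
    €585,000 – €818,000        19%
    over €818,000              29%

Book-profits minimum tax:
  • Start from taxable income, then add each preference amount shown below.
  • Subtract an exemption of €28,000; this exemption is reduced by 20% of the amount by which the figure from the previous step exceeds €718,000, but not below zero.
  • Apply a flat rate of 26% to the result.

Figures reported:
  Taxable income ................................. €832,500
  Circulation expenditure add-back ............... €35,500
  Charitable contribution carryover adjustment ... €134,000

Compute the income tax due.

€260,520

Book-profits minimum tax:
  Adjusted income: €832,500 + €35,500 + €134,000 = €1,002,000
  Exemption: 20% × (€1,002,000 − €718,000) = €56,800 ≥ €28,000, so the exemption is fully phased out
  Base: €1,002,000 − €0 = €1,002,000
  €1,002,000 × 26% = €260,520

General income tax:
  €585,000 × 11% = €64,350
  €233,000 × 19% = €44,270
  €14,500 × 29% = €4,205
  → €112,825

€260,520 > €112,825, so the book-profits minimum tax is the binding amount.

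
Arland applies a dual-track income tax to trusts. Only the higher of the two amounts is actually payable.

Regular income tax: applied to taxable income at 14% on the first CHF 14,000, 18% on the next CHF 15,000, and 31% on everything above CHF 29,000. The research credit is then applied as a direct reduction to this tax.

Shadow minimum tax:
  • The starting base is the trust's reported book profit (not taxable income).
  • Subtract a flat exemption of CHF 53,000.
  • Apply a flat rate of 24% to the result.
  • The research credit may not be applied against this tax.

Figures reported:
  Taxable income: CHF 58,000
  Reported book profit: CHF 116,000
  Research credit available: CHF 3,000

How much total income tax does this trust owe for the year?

CHF 15,120

Regular income tax:
  CHF 14,000 × 14% = CHF 1,960
  CHF 15,000 × 18% = CHF 2,700
  CHF 29,000 × 31% = CHF 8,990
  → CHF 13,650
  Less research credit CHF 3,000 → CHF 10,650

Shadow minimum tax:
  Base (reported book profit): CHF 116,000
  Less exemption CHF 53,000 → base CHF 63,000
  CHF 63,000 × 24% = CHF 15,120

CHF 15,120 > CHF 10,650, so the shadow minimum tax is the binding amount.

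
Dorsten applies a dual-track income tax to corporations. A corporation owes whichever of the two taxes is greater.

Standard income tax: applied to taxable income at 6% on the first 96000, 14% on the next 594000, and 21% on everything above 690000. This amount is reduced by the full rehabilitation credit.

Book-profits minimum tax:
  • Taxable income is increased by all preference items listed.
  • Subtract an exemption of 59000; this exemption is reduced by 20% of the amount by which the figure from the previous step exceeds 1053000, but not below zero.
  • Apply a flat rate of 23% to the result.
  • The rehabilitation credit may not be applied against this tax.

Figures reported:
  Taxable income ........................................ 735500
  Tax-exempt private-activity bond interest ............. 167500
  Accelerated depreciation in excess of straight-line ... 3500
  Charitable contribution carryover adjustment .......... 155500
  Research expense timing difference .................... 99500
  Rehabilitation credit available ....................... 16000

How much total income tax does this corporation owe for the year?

258566

Standard income tax:
  96000 × 6% = 5760
  594000 × 14% = 83160
  45500 × 21% = 9555
  → 98475
  Less rehabilitation credit 16000 → 82475

Book-profits minimum tax:
  Adjusted income: 735500 + 167500 + 3500 + 155500 + 99500 = 1161500
  Exemption: 59000 − 20% × (1161500 − 1053000) = 59000 − 21700 = 37300
  Base: 1161500 − 37300 = 1124200
  1124200 × 23% = 258566

258566 > 82475, so the book-profits minimum tax is the binding amount.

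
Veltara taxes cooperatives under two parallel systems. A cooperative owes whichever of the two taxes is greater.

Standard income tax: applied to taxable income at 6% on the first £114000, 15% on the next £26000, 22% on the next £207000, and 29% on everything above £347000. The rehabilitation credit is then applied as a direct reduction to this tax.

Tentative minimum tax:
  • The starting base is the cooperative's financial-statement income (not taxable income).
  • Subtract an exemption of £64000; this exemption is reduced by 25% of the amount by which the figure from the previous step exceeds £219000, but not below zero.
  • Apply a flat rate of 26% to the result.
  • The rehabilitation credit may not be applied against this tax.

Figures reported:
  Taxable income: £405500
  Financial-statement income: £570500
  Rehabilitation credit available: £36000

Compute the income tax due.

Tentative minimum tax:
  Base (financial-statement income): £570500
  Exemption: 25% × (£570500 − £219000) = £87875 ≥ £64000, so the exemption is fully phased out
  Base: £570500 − £0 = £570500
  £570500 × 26% = £148330

Standard income tax:
  £114000 × 6% = £6840
  £26000 × 15% = £3900
  £207000 × 22% = £45540
  £58500 × 29% = £16965
  → £73245
  Less rehabilitation credit £36000 → £37245

£148330 > £37245, so the tentative minimum tax is the binding amount.

£148330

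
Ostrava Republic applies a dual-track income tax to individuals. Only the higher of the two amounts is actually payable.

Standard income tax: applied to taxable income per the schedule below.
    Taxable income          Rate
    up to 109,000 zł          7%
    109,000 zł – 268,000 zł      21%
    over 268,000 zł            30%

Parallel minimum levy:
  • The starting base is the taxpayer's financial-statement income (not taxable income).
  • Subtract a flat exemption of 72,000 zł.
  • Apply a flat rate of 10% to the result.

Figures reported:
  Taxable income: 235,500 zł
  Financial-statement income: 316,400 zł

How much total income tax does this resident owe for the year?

Parallel minimum levy:
  Base (financial-statement income): 316,400 zł
  Less exemption 72,000 zł → base 244,400 zł
  244,400 zł × 10% = 24,440 zł

Standard income tax:
  109,000 zł × 7% = 7,630 zł
  126,500 zł × 21% = 26,565 zł
  → 34,195 zł

34,195 zł > 24,440 zł, so the standard income tax governs.

34,195 zł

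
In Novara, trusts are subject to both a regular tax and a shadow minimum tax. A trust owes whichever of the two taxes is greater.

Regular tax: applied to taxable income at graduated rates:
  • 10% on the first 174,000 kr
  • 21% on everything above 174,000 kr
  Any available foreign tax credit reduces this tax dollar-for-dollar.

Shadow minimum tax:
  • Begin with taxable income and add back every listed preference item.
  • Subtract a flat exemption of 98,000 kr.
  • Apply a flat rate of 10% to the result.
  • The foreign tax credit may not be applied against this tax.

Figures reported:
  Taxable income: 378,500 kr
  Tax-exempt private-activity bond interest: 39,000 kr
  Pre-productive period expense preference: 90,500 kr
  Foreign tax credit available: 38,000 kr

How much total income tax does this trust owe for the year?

41,000 kr

Shadow minimum tax:
  Adjusted income: 378,500 kr + 39,000 kr + 90,500 kr = 508,000 kr
  Less exemption 98,000 kr → base 410,000 kr
  410,000 kr × 10% = 41,000 kr

Regular tax:
  174,000 kr × 10% = 17,400 kr
  204,500 kr × 21% = 42,945 kr
  → 60,345 kr
  Less foreign tax credit 38,000 kr → 22,345 kr

41,000 kr > 22,345 kr, so the shadow minimum tax is the binding amount.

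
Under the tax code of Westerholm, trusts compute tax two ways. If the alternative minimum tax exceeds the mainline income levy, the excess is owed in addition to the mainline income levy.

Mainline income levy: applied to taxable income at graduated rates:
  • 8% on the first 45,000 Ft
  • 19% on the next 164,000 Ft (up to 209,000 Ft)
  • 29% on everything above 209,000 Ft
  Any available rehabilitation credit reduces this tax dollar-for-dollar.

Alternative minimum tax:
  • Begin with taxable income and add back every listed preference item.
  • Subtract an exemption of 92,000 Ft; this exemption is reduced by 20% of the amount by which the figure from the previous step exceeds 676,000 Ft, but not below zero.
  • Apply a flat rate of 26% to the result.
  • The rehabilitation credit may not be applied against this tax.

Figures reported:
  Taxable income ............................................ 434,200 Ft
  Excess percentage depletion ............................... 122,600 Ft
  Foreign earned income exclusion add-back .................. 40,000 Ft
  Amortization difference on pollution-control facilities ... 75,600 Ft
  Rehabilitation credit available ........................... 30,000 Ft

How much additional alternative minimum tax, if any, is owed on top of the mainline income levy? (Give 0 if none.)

80,836 Ft

Alternative minimum tax:
  Adjusted income: 434,200 Ft + 122,600 Ft + 40,000 Ft + 75,600 Ft = 672,400 Ft
  Exemption: 672,400 Ft ≤ 676,000 Ft, so full 92,000 Ft applies
  Base: 672,400 Ft − 92,000 Ft = 580,400 Ft
  580,400 Ft × 26% = 150,904 Ft

Mainline income levy:
  45,000 Ft × 8% = 3,600 Ft
  164,000 Ft × 19% = 31,160 Ft
  225,200 Ft × 29% = 65,308 Ft
  → 100,068 Ft
  Less rehabilitation credit 30,000 Ft → 70,068 Ft

Excess of alternative minimum tax over mainline income levy: 150,904 Ft − 70,068 Ft = 80,836 Ft.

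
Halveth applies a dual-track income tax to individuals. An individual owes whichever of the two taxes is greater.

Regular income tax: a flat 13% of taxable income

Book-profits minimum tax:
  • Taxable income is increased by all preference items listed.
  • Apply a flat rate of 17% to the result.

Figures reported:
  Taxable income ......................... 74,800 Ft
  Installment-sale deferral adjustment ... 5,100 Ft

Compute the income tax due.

13,583 Ft

Book-profits minimum tax:
  Adjusted income: 74,800 Ft + 5,100 Ft = 79,900 Ft
  79,900 Ft × 17% = 13,583 Ft

Regular income tax:
  74,800 Ft × 13% = 9,724 Ft

13,583 Ft > 9,724 Ft, so the book-profits minimum tax is the binding amount.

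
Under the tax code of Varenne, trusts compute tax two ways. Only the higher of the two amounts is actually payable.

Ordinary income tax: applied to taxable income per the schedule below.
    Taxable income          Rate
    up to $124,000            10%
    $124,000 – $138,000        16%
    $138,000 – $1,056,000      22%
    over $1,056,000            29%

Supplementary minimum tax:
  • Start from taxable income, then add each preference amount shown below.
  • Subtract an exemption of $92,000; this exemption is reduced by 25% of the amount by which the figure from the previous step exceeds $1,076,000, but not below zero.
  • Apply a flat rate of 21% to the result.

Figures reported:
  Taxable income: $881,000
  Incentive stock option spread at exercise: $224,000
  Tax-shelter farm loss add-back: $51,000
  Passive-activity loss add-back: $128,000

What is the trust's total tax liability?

$261,240

Ordinary income tax:
  $124,000 × 10% = $12,400
  $14,000 × 16% = $2,240
  $743,000 × 22% = $163,460
  → $178,100

Supplementary minimum tax:
  Adjusted income: $881,000 + $224,000 + $51,000 + $128,000 = $1,284,000
  Exemption: $92,000 − 25% × ($1,284,000 − $1,076,000) = $92,000 − $52,000 = $40,000
  Base: $1,284,000 − $40,000 = $1,244,000
  $1,244,000 × 21% = $261,240

$261,240 > $178,100, so the supplementary minimum tax is the binding amount.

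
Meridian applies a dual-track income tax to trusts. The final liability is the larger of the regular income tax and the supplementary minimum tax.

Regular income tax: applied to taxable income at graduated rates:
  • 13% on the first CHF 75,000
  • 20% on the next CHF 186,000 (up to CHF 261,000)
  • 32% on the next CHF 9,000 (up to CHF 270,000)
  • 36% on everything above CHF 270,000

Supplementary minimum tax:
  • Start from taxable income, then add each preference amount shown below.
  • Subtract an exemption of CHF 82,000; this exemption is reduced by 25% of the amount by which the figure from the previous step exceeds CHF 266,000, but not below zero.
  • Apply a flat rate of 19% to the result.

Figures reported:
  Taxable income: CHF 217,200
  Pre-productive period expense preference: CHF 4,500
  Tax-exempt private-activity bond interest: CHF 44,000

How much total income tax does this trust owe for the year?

CHF 38,190

Regular income tax:
  CHF 75,000 × 13% = CHF 9,750
  CHF 142,200 × 20% = CHF 28,440
  → CHF 38,190

Supplementary minimum tax:
  Adjusted income: CHF 217,200 + CHF 4,500 + CHF 44,000 = CHF 265,700
  Exemption: CHF 265,700 ≤ CHF 266,000, so full CHF 82,000 applies
  Base: CHF 265,700 − CHF 82,000 = CHF 183,700
  CHF 183,700 × 19% = CHF 34,903

CHF 38,190 > CHF 34,903, so the regular income tax governs.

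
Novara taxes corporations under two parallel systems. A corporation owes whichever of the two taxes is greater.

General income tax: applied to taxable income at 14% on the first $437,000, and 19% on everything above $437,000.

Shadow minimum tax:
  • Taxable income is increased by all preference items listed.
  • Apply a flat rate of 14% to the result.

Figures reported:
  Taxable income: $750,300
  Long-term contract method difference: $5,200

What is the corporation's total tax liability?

Shadow minimum tax:
  Adjusted income: $750,300 + $5,200 = $755,500
  $755,500 × 14% = $105,770

General income tax:
  $437,000 × 14% = $61,180
  $313,300 × 19% = $59,527
  → $120,707

$120,707 > $105,770, so the general income tax governs.

$120,707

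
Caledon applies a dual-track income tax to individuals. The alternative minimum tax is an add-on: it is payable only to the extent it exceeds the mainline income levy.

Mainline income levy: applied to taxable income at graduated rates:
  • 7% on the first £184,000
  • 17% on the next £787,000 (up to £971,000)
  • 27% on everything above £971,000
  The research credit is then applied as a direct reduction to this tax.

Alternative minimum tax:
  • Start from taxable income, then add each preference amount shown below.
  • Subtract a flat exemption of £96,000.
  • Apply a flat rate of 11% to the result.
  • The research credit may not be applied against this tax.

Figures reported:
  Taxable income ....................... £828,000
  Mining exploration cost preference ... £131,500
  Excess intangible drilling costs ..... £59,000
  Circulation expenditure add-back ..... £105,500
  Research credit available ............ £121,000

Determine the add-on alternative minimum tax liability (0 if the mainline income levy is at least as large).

£111,720

Mainline income levy:
  £184,000 × 7% = £12,880
  £644,000 × 17% = £109,480
  → £122,360
  Less research credit £121,000 → £1,360

Alternative minimum tax:
  Adjusted income: £828,000 + £131,500 + £59,000 + £105,500 = £1,124,000
  Less exemption £96,000 → base £1,028,000
  £1,028,000 × 11% = £113,080

Excess of alternative minimum tax over mainline income levy: £113,080 − £1,360 = £111,720.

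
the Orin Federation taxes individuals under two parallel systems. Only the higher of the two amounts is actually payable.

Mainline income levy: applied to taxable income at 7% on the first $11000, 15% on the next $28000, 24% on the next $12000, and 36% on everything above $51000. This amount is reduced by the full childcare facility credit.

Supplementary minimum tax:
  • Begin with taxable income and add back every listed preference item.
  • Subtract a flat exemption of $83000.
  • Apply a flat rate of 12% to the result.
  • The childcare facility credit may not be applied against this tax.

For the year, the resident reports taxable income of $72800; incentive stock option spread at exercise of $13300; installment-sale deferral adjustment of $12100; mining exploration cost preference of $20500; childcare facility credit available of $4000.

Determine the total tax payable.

$11698

Supplementary minimum tax:
  Adjusted income: $72800 + $13300 + $12100 + $20500 = $118700
  Less exemption $83000 → base $35700
  $35700 × 12% = $4284

Mainline income levy:
  $11000 × 7% = $770
  $28000 × 15% = $4200
  $12000 × 24% = $2880
  $21800 × 36% = $7848
  → $15698
  Less childcare facility credit $4000 → $11698

$11698 > $4284, so the mainline income levy governs.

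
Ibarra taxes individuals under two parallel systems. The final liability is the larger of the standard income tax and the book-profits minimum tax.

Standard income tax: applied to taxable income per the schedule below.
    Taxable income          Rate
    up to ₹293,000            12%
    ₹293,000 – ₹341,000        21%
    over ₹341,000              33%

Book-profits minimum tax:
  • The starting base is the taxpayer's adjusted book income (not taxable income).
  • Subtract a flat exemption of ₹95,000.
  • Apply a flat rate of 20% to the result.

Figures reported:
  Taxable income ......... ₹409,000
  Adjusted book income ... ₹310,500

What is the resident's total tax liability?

₹67,680

Standard income tax:
  ₹293,000 × 12% = ₹35,160
  ₹48,000 × 21% = ₹10,080
  ₹68,000 × 33% = ₹22,440
  → ₹67,680

Book-profits minimum tax:
  Base (adjusted book income): ₹310,500
  Less exemption ₹95,000 → base ₹215,500
  ₹215,500 × 20% = ₹43,100

₹67,680 > ₹43,100, so the standard income tax governs.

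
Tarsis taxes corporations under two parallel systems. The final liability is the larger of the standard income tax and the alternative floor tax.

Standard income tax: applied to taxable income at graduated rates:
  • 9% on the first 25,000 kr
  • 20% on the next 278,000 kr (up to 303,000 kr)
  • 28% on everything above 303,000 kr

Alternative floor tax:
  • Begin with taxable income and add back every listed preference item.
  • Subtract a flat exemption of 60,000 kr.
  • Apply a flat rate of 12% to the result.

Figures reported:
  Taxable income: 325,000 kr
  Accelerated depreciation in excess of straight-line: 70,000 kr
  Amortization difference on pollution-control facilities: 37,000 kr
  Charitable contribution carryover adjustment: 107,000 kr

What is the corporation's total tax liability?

64,010 kr

Alternative floor tax:
  Adjusted income: 325,000 kr + 70,000 kr + 37,000 kr + 107,000 kr = 539,000 kr
  Less exemption 60,000 kr → base 479,000 kr
  479,000 kr × 12% = 57,480 kr

Standard income tax:
  25,000 kr × 9% = 2,250 kr
  278,000 kr × 20% = 55,600 kr
  22,000 kr × 28% = 6,160 kr
  → 64,010 kr

64,010 kr > 57,480 kr, so the standard income tax governs.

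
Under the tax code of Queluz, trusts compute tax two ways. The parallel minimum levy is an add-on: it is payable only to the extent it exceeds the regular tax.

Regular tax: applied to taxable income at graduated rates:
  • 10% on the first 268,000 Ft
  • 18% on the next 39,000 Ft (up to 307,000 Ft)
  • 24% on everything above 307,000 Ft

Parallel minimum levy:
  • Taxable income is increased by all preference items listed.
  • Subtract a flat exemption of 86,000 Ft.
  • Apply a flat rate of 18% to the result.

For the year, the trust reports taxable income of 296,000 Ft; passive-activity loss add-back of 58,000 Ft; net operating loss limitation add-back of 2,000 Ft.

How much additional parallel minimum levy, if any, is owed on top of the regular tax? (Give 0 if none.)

Regular tax:
  268,000 Ft × 10% = 26,800 Ft
  28,000 Ft × 18% = 5,040 Ft
  → 31,840 Ft

Parallel minimum levy:
  Adjusted income: 296,000 Ft + 58,000 Ft + 2,000 Ft = 356,000 Ft
  Less exemption 86,000 Ft → base 270,000 Ft
  270,000 Ft × 18% = 48,600 Ft

Excess of parallel minimum levy over regular tax: 48,600 Ft − 31,840 Ft = 16,760 Ft.

16,760 Ft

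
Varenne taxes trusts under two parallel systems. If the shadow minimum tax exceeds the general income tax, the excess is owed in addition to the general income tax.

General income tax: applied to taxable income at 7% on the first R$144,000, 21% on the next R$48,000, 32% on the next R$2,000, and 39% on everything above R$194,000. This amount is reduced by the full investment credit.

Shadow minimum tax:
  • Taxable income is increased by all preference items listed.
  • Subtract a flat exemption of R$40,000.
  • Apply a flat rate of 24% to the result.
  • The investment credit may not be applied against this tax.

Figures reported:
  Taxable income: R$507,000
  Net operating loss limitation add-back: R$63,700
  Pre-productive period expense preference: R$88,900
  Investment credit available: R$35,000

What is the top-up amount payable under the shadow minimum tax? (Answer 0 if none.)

Shadow minimum tax:
  Adjusted income: R$507,000 + R$63,700 + R$88,900 = R$659,600
  Less exemption R$40,000 → base R$619,600
  R$619,600 × 24% = R$148,704

General income tax:
  R$144,000 × 7% = R$10,080
  R$48,000 × 21% = R$10,080
  R$2,000 × 32% = R$640
  R$313,000 × 39% = R$122,070
  → R$142,870
  Less investment credit R$35,000 → R$107,870

Excess of shadow minimum tax over general income tax: R$148,704 − R$107,870 = R$40,834.

R$40,834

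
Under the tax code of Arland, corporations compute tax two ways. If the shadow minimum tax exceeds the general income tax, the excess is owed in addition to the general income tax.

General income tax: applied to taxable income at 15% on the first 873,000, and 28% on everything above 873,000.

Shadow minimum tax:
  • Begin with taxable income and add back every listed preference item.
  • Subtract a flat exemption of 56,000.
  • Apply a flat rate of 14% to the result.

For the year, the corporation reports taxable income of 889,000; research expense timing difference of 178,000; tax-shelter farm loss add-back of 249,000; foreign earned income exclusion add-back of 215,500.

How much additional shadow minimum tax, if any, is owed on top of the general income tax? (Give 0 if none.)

Shadow minimum tax:
  Adjusted income: 889,000 + 178,000 + 249,000 + 215,500 = 1,531,500
  Less exemption 56,000 → base 1,475,500
  1,475,500 × 14% = 206,570

General income tax:
  873,000 × 15% = 130,950
  16,000 × 28% = 4,480
  → 135,430

Excess of shadow minimum tax over general income tax: 206,570 − 135,430 = 71,140.

71,140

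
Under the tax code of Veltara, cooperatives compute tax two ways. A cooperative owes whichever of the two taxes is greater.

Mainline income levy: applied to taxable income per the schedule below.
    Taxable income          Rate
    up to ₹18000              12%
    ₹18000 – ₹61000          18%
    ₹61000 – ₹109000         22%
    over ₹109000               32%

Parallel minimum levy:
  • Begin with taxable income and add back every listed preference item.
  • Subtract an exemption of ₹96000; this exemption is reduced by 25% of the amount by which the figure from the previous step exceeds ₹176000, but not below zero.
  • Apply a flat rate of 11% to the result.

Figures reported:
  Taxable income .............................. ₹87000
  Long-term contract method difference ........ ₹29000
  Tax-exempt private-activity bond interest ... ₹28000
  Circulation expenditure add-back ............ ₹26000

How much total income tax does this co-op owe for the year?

Parallel minimum levy:
  Adjusted income: ₹87000 + ₹29000 + ₹28000 + ₹26000 = ₹170000
  Exemption: ₹170000 ≤ ₹176000, so full ₹96000 applies
  Base: ₹170000 − ₹96000 = ₹74000
  ₹74000 × 11% = ₹8140

Mainline income levy:
  ₹18000 × 12% = ₹2160
  ₹43000 × 18% = ₹7740
  ₹26000 × 22% = ₹5720
  → ₹15620

₹15620 > ₹8140, so the mainline income levy governs.

₹15620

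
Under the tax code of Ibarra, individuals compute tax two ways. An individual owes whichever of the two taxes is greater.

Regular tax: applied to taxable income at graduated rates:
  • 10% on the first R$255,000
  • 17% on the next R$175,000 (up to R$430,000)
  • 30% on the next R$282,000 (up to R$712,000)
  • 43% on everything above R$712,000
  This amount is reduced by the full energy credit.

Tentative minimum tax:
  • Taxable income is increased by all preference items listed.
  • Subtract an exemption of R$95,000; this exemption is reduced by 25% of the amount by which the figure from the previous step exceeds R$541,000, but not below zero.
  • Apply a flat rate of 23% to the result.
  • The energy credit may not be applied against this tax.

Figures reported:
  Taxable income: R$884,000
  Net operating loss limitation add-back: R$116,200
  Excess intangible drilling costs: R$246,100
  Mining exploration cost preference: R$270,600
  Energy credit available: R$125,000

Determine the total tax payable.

R$348,887

Regular tax:
  R$255,000 × 10% = R$25,500
  R$175,000 × 17% = R$29,750
  R$282,000 × 30% = R$84,600
  R$172,000 × 43% = R$73,960
  → R$213,810
  Less energy credit R$125,000 → R$88,810

Tentative minimum tax:
  Adjusted income: R$884,000 + R$116,200 + R$246,100 + R$270,600 = R$1,516,900
  Exemption: 25% × (R$1,516,900 − R$541,000) = R$243,975 ≥ R$95,000, so the exemption is fully phased out
  Base: R$1,516,900 − R$0 = R$1,516,900
  R$1,516,900 × 23% = R$348,887

R$348,887 > R$88,810, so the tentative minimum tax is the binding amount.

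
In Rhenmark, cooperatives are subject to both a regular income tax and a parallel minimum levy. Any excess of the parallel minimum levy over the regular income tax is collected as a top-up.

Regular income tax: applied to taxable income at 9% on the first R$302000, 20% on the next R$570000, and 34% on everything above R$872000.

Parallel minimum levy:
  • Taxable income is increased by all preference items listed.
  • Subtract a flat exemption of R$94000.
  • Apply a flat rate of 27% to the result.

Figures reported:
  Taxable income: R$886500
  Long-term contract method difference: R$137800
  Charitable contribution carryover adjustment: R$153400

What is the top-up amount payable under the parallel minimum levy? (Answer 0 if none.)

R$146489

Parallel minimum levy:
  Adjusted income: R$886500 + R$137800 + R$153400 = R$1177700
  Less exemption R$94000 → base R$1083700
  R$1083700 × 27% = R$292599

Regular income tax:
  R$302000 × 9% = R$27180
  R$570000 × 20% = R$114000
  R$14500 × 34% = R$4930
  → R$146110

Excess of parallel minimum levy over regular income tax: R$292599 − R$146110 = R$146489.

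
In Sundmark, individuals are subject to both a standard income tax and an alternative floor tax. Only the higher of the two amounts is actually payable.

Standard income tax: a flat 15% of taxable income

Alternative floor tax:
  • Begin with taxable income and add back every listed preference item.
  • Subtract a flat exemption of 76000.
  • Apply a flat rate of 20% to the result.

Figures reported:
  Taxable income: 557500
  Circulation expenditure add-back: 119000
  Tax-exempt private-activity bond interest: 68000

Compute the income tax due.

Standard income tax:
  557500 × 15% = 83625

Alternative floor tax:
  Adjusted income: 557500 + 119000 + 68000 = 744500
  Less exemption 76000 → base 668500
  668500 × 20% = 133700

133700 > 83625, so the alternative floor tax is the binding amount.

133700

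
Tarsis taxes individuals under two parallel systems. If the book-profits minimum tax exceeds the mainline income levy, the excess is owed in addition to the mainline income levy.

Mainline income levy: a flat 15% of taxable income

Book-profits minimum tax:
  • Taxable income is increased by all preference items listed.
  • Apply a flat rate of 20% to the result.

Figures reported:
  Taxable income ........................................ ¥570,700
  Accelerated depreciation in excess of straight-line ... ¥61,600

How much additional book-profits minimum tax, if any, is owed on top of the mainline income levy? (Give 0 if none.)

Mainline income levy:
  ¥570,700 × 15% = ¥85,605

Book-profits minimum tax:
  Adjusted income: ¥570,700 + ¥61,600 = ¥632,300
  ¥632,300 × 20% = ¥126,460

Excess of book-profits minimum tax over mainline income levy: ¥126,460 − ¥85,605 = ¥40,855.

¥40,855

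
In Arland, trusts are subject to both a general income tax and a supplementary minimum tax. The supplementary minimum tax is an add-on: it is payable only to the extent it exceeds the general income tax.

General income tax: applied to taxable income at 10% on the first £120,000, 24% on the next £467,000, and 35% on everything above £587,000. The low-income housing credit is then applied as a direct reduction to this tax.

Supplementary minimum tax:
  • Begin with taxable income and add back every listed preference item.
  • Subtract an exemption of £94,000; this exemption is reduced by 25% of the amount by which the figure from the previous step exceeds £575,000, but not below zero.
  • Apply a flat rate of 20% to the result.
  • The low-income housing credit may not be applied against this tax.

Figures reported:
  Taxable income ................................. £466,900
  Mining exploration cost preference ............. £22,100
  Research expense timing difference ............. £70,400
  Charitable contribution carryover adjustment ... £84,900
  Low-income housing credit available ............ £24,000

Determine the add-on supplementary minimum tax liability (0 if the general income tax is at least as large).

Supplementary minimum tax:
  Adjusted income: £466,900 + £22,100 + £70,400 + £84,900 = £644,300
  Exemption: £94,000 − 25% × (£644,300 − £575,000) = £94,000 − £17,325 = £76,675
  Base: £644,300 − £76,675 = £567,625
  £567,625 × 20% = £113,525

General income tax:
  £120,000 × 10% = £12,000
  £346,900 × 24% = £83,256
  → £95,256
  Less low-income housing credit £24,000 → £71,256

Excess of supplementary minimum tax over general income tax: £113,525 − £71,256 = £42,269.

£42,269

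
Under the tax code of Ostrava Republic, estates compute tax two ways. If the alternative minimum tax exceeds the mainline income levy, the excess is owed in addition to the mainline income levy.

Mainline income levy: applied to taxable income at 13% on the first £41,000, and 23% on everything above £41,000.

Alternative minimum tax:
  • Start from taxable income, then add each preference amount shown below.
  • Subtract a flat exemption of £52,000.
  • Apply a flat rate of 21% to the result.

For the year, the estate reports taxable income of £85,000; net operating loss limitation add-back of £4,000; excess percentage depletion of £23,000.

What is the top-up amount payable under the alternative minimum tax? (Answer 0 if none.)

£0

Alternative minimum tax:
  Adjusted income: £85,000 + £4,000 + £23,000 = £112,000
  Less exemption £52,000 → base £60,000
  £60,000 × 21% = £12,600

Mainline income levy:
  £41,000 × 13% = £5,330
  £44,000 × 23% = £10,120
  → £15,450

£12,600 ≤ £15,450, so no add-on is due.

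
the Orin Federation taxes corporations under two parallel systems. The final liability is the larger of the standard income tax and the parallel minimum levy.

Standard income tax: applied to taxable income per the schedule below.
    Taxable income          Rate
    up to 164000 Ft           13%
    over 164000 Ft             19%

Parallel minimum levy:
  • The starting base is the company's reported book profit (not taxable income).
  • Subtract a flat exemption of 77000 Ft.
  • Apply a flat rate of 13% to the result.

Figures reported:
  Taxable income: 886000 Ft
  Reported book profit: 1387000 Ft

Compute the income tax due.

Parallel minimum levy:
  Base (reported book profit): 1387000 Ft
  Less exemption 77000 Ft → base 1310000 Ft
  1310000 Ft × 13% = 170300 Ft

Standard income tax:
  164000 Ft × 13% = 21320 Ft
  722000 Ft × 19% = 137180 Ft
  → 158500 Ft

170300 Ft > 158500 Ft, so the parallel minimum levy is the binding amount.

170300 Ft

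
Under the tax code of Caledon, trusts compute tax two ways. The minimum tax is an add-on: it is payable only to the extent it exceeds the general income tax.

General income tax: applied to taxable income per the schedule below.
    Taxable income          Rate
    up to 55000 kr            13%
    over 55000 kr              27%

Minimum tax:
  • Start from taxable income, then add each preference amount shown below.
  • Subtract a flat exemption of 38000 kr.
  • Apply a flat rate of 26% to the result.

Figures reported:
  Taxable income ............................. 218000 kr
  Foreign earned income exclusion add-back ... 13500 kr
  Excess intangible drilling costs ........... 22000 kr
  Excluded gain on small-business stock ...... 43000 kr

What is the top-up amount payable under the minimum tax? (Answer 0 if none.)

16050 kr

General income tax:
  55000 kr × 13% = 7150 kr
  163000 kr × 27% = 44010 kr
  → 51160 kr

Minimum tax:
  Adjusted income: 218000 kr + 13500 kr + 22000 kr + 43000 kr = 296500 kr
  Less exemption 38000 kr → base 258500 kr
  258500 kr × 26% = 67210 kr

Excess of minimum tax over general income tax: 67210 kr − 51160 kr = 16050 kr.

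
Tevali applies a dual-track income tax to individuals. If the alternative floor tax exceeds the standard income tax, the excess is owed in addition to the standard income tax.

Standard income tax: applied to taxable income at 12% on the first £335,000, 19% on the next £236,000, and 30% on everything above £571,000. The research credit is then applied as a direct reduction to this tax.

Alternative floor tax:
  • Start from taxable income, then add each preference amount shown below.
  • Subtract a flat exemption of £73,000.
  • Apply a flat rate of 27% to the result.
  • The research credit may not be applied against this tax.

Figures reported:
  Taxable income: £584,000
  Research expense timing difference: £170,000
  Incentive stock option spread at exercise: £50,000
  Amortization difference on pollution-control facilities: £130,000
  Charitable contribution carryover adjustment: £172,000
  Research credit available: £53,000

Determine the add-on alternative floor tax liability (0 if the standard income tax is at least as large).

£242,970

Standard income tax:
  £335,000 × 12% = £40,200
  £236,000 × 19% = £44,840
  £13,000 × 30% = £3,900
  → £88,940
  Less research credit £53,000 → £35,940

Alternative floor tax:
  Adjusted income: £584,000 + £170,000 + £50,000 + £130,000 + £172,000 = £1,106,000
  Less exemption £73,000 → base £1,033,000
  £1,033,000 × 27% = £278,910

Excess of alternative floor tax over standard income tax: £278,910 − £35,940 = £242,970.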